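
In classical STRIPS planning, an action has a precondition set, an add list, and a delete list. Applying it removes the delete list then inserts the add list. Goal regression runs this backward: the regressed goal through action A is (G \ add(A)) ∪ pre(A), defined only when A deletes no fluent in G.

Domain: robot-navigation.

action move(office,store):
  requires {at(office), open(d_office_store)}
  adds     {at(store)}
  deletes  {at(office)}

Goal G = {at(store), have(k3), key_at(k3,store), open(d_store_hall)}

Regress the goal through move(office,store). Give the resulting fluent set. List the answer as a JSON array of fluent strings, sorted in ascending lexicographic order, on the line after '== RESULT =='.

Compute (G \ add) ∪ pre:
  G ∩ del = {}  (empty — regression defined)
  G \ add = {at(store), have(k3), key_at(k3,store), open(d_store_hall)} \ {at(store)} = {have(k3), key_at(k3,store), open(d_store_hall)}
  ∪ pre   = {have(k3), key_at(k3,store), open(d_store_hall)} ∪ {at(office), open(d_office_store)}
          = {at(office), have(k3), key_at(k3,store), open(d_office_store), open(d_store_hall)}

== RESULT ==
["at(office)", "have(k3)", "key_at(k3,store)", "open(d_office_store)", "open(d_store_hall)"]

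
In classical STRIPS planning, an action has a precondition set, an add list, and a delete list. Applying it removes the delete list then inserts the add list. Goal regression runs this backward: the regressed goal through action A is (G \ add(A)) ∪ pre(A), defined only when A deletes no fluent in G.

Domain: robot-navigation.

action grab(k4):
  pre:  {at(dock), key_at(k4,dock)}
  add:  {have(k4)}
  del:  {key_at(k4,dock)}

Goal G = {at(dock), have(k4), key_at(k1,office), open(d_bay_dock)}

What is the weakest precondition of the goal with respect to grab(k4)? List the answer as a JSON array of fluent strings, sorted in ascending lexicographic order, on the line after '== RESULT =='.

Compute (G \ add) ∪ pre:
  G ∩ del = {}  (empty — regression defined)
  G \ add = {at(dock), have(k4), key_at(k1,office), open(d_bay_dock)} \ {have(k4)} = {at(dock), key_at(k1,office), open(d_bay_dock)}
  ∪ pre   = {at(dock), key_at(k1,office), open(d_bay_dock)} ∪ {at(dock), key_at(k4,dock)}
          = {at(dock), key_at(k1,office), key_at(k4,dock), open(d_bay_dock)}

== RESULT ==
["at(dock)", "key_at(k1,office)", "key_at(k4,dock)", "open(d_bay_dock)"]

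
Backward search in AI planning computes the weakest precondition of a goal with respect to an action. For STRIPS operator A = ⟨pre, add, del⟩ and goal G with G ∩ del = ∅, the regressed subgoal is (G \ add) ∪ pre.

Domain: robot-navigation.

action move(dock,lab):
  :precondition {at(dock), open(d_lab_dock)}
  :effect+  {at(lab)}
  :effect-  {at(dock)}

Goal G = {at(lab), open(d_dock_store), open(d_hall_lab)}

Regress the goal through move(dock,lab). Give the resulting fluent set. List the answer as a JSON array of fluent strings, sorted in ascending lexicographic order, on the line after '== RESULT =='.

Regress:
  G ∩ del = {}  (empty — regression defined)
  G \ add = {at(lab), open(d_dock_store), open(d_hall_lab)} \ {at(lab)} = {open(d_dock_store), open(d_hall_lab)}
  ∪ pre   = {open(d_dock_store), open(d_hall_lab)} ∪ {at(dock), open(d_lab_dock)}
          = {at(dock), open(d_dock_store), open(d_hall_lab), open(d_lab_dock)}

== RESULT ==
["at(dock)", "open(d_dock_store)", "open(d_hall_lab)", "open(d_lab_dock)"]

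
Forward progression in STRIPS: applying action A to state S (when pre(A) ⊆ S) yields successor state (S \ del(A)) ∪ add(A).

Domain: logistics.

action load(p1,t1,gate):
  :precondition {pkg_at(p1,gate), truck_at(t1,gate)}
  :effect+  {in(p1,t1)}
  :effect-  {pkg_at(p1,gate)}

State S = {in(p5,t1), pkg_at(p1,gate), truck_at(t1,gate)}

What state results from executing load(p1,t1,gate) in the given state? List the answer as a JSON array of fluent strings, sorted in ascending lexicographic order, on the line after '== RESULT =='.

Progress:
  pre ⊆ S: {pkg_at(p1,gate), truck_at(t1,gate)} ⊆ S  — applicable
  S \ del = {in(p5,t1), truck_at(t1,gate)}
  ∪ add   = {in(p1,t1), in(p5,t1), truck_at(t1,gate)}

== RESULT ==
["in(p1,t1)", "in(p5,t1)", "truck_at(t1,gate)"]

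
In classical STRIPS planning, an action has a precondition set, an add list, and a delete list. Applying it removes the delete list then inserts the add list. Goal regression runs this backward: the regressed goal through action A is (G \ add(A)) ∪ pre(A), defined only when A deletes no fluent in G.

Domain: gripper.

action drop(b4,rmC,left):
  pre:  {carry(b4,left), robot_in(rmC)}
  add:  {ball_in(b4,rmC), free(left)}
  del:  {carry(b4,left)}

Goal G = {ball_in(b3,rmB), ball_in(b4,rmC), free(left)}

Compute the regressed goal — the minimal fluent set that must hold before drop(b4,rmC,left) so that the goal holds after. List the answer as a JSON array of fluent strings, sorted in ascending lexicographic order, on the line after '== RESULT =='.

Regress:
  G ∩ del = {}  (empty — regression defined)
  G \ add = {ball_in(b3,rmB), ball_in(b4,rmC), free(left)} \ {ball_in(b4,rmC), free(left)} = {ball_in(b3,rmB)}
  ∪ pre   = {ball_in(b3,rmB)} ∪ {carry(b4,left), robot_in(rmC)}
          = {ball_in(b3,rmB), carry(b4,left), robot_in(rmC)}

== RESULT ==
["ball_in(b3,rmB)", "carry(b4,left)", "robot_in(rmC)"]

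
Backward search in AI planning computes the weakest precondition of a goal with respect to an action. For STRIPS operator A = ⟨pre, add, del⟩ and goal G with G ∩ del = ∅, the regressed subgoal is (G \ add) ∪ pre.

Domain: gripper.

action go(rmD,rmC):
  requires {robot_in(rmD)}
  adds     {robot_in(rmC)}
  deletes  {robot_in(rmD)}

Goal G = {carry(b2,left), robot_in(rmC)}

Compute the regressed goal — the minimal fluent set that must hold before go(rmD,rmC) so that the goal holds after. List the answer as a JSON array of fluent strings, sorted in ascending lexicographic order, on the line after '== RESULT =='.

Regress:
  G ∩ del = {}  (empty — regression defined)
  G \ add = {carry(b2,left), robot_in(rmC)} \ {robot_in(rmC)} = {carry(b2,left)}
  ∪ pre   = {carry(b2,left)} ∪ {robot_in(rmD)}
          = {carry(b2,left), robot_in(rmD)}

== RESULT ==
["carry(b2,left)", "robot_in(rmD)"]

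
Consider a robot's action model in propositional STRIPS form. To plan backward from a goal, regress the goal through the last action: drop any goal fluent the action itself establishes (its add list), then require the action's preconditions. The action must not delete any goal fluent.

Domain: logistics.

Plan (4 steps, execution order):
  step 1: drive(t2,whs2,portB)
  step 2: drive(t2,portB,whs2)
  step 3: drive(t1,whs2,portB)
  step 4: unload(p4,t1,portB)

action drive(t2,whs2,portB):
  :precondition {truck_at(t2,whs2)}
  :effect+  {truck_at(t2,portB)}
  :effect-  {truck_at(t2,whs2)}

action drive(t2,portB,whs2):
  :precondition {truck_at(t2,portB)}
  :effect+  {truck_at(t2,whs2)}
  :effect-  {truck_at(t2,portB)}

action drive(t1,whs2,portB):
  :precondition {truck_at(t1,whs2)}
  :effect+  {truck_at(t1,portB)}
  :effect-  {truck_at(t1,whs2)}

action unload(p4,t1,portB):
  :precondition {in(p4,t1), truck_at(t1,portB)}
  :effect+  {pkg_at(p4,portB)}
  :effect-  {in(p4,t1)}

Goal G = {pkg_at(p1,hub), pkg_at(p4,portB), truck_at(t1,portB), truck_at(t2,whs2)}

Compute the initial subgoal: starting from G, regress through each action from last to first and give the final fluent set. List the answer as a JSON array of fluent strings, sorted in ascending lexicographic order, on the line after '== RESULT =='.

Regress step by step:
  through step 4 (unload(p4,t1,portB)): drop {pkg_at(p4,portB)}, keep {pkg_at(p1,hub), truck_at(t1,portB), truck_at(t2,whs2)}, require {in(p4,t1), truck_at(t1,portB)}
    → {in(p4,t1), pkg_at(p1,hub), truck_at(t1,portB), truck_at(t2,whs2)}
  through step 3 (drive(t1,whs2,portB)): drop {truck_at(t1,portB)}, keep {in(p4,t1), pkg_at(p1,hub), truck_at(t2,whs2)}, require {truck_at(t1,whs2)}
    → {in(p4,t1), pkg_at(p1,hub), truck_at(t1,whs2), truck_at(t2,whs2)}
  through step 2 (drive(t2,portB,whs2)): drop {truck_at(t2,whs2)}, keep {in(p4,t1), pkg_at(p1,hub), truck_at(t1,whs2)}, require {truck_at(t2,portB)}
    → {in(p4,t1), pkg_at(p1,hub), truck_at(t1,whs2), truck_at(t2,portB)}
  through step 1 (drive(t2,whs2,portB)): drop {truck_at(t2,portB)}, keep {in(p4,t1), pkg_at(p1,hub), truck_at(t1,whs2)}, require {truck_at(t2,whs2)}
    → {in(p4,t1), pkg_at(p1,hub), truck_at(t1,whs2), truck_at(t2,whs2)}

== RESULT ==
["in(p4,t1)", "pkg_at(p1,hub)", "truck_at(t1,whs2)", "truck_at(t2,whs2)"]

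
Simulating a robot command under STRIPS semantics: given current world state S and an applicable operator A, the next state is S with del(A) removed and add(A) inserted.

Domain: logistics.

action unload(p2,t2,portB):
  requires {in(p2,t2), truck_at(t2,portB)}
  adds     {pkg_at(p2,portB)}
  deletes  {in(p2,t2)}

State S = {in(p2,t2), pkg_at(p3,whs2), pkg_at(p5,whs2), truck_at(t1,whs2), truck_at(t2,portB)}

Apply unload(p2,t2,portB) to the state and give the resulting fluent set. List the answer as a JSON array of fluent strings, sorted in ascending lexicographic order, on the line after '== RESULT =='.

Compute (S \ del) ∪ add:
  pre ⊆ S: {in(p2,t2), truck_at(t2,portB)} ⊆ S  — applicable
  S \ del = {pkg_at(p3,whs2), pkg_at(p5,whs2), truck_at(t1,whs2), truck_at(t2,portB)}
  ∪ add   = {pkg_at(p2,portB), pkg_at(p3,whs2), pkg_at(p5,whs2), truck_at(t1,whs2), truck_at(t2,portB)}

== RESULT ==
["pkg_at(p2,portB)", "pkg_at(p3,whs2)", "pkg_at(p5,whs2)", "truck_at(t1,whs2)", "truck_at(t2,portB)"]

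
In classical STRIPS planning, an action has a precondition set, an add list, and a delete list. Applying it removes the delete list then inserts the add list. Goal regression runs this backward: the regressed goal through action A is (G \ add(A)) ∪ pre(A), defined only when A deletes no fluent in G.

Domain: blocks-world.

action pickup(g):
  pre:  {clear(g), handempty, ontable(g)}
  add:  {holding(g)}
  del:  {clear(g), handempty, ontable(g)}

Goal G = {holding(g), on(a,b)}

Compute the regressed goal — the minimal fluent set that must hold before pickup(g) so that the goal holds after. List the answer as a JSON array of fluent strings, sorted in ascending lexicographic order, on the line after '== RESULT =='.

Compute (G \ add) ∪ pre:
  G ∩ del = {}  (empty — regression defined)
  G \ add = {holding(g), on(a,b)} \ {holding(g)} = {on(a,b)}
  ∪ pre   = {on(a,b)} ∪ {clear(g), handempty, ontable(g)}
          = {clear(g), handempty, on(a,b), ontable(g)}

== RESULT ==
["clear(g)", "handempty", "on(a,b)", "ontable(g)"]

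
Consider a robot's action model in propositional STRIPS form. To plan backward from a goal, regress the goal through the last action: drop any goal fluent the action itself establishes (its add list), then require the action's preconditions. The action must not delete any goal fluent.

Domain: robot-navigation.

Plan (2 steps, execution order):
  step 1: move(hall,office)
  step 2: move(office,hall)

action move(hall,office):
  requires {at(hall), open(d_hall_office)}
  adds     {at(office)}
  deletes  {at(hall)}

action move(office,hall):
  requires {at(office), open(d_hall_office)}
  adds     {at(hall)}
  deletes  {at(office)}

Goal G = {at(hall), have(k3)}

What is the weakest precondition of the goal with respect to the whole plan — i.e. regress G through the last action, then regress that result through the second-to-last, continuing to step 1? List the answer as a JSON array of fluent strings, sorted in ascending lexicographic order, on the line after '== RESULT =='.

Work backward from the goal:
  through step 2 (move(office,hall)): drop {at(hall)}, keep {have(k3)}, require {at(office), open(d_hall_office)}
    → {at(office), have(k3), open(d_hall_office)}
  through step 1 (move(hall,office)): drop {at(office)}, keep {have(k3), open(d_hall_office)}, require {at(hall), open(d_hall_office)}
    → {at(hall), have(k3), open(d_hall_office)}

== RESULT ==
["at(hall)", "have(k3)", "open(d_hall_office)"]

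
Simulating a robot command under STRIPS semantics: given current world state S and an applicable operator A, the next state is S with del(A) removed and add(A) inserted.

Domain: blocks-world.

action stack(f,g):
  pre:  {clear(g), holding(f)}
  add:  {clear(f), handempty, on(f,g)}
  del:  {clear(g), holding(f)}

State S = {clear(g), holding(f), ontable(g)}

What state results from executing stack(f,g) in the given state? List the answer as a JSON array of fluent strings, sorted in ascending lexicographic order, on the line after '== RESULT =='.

Compute (S \ del) ∪ add:
  pre ⊆ S: {clear(g), holding(f)} ⊆ S  — applicable
  S \ del = {ontable(g)}
  ∪ add   = {clear(f), handempty, on(f,g), ontable(g)}

== RESULT ==
["clear(f)", "handempty", "on(f,g)", "ontable(g)"]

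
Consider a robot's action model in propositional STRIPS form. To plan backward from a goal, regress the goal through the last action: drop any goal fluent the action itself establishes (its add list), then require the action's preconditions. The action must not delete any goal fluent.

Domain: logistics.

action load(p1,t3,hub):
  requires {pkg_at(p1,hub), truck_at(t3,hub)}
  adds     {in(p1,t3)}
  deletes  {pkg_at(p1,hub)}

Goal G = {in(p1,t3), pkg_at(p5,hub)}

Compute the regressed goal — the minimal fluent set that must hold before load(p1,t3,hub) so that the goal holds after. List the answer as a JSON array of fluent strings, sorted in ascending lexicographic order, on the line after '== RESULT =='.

Regress:
  G ∩ del = {}  (empty — regression defined)
  G \ add = {in(p1,t3), pkg_at(p5,hub)} \ {in(p1,t3)} = {pkg_at(p5,hub)}
  ∪ pre   = {pkg_at(p5,hub)} ∪ {pkg_at(p1,hub), truck_at(t3,hub)}
          = {pkg_at(p1,hub), pkg_at(p5,hub), truck_at(t3,hub)}

== RESULT ==
["pkg_at(p1,hub)", "pkg_at(p5,hub)", "truck_at(t3,hub)"]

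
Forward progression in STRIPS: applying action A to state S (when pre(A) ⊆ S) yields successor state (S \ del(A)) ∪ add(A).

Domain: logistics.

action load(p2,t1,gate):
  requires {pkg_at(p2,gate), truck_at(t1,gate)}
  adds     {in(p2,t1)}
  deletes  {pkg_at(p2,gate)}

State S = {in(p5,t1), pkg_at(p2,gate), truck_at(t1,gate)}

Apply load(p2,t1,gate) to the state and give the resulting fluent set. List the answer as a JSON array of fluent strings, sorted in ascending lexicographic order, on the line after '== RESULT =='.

Compute (S \ del) ∪ add:
  pre ⊆ S: {pkg_at(p2,gate), truck_at(t1,gate)} ⊆ S  — applicable
  S \ del = {in(p5,t1), truck_at(t1,gate)}
  ∪ add   = {in(p2,t1), in(p5,t1), truck_at(t1,gate)}

== RESULT ==
["in(p2,t1)", "in(p5,t1)", "truck_at(t1,gate)"]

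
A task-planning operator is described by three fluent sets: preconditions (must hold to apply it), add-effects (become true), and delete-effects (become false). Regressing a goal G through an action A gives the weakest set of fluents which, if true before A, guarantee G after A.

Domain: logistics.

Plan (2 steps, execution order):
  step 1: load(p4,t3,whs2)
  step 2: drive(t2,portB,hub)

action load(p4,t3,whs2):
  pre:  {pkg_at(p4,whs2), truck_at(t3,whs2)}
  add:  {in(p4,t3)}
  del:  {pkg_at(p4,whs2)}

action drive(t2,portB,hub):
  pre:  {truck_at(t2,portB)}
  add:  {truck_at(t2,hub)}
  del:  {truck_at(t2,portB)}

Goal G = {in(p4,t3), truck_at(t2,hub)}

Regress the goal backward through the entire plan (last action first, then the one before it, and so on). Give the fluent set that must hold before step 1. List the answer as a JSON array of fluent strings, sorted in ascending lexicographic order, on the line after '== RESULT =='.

Regress step by step:
  through step 2 (drive(t2,portB,hub)): drop {truck_at(t2,hub)}, keep {in(p4,t3)}, require {truck_at(t2,portB)}
    → {in(p4,t3), truck_at(t2,portB)}
  through step 1 (load(p4,t3,whs2)): drop {in(p4,t3)}, keep {truck_at(t2,portB)}, require {pkg_at(p4,whs2), truck_at(t3,whs2)}
    → {pkg_at(p4,whs2), truck_at(t2,portB), truck_at(t3,whs2)}

== RESULT ==
["pkg_at(p4,whs2)", "truck_at(t2,portB)", "truck_at(t3,whs2)"]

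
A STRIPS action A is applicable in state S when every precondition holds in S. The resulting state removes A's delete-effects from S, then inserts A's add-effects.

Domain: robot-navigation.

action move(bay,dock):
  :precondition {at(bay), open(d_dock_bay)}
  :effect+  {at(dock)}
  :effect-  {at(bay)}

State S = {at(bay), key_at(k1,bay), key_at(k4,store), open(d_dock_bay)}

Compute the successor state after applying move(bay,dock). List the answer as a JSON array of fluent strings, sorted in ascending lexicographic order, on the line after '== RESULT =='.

Compute (S \ del) ∪ add:
  pre ⊆ S: {at(bay), open(d_dock_bay)} ⊆ S  — applicable
  S \ del = {key_at(k1,bay), key_at(k4,store), open(d_dock_bay)}
  ∪ add   = {at(dock), key_at(k1,bay), key_at(k4,store), open(d_dock_bay)}

== RESULT ==
["at(dock)", "key_at(k1,bay)", "key_at(k4,store)", "open(d_dock_bay)"]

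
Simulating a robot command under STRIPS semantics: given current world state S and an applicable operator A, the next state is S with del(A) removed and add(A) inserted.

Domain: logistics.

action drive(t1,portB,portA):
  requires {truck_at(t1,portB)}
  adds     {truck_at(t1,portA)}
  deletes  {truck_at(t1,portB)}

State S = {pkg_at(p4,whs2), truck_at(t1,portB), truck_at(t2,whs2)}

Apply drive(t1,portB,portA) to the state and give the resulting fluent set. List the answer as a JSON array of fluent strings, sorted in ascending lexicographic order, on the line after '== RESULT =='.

Progress:
  pre ⊆ S: {truck_at(t1,portB)} ⊆ S  — applicable
  S \ del = {pkg_at(p4,whs2), truck_at(t2,whs2)}
  ∪ add   = {pkg_at(p4,whs2), truck_at(t1,portA), truck_at(t2,whs2)}

== RESULT ==
["pkg_at(p4,whs2)", "truck_at(t1,portA)", "truck_at(t2,whs2)"]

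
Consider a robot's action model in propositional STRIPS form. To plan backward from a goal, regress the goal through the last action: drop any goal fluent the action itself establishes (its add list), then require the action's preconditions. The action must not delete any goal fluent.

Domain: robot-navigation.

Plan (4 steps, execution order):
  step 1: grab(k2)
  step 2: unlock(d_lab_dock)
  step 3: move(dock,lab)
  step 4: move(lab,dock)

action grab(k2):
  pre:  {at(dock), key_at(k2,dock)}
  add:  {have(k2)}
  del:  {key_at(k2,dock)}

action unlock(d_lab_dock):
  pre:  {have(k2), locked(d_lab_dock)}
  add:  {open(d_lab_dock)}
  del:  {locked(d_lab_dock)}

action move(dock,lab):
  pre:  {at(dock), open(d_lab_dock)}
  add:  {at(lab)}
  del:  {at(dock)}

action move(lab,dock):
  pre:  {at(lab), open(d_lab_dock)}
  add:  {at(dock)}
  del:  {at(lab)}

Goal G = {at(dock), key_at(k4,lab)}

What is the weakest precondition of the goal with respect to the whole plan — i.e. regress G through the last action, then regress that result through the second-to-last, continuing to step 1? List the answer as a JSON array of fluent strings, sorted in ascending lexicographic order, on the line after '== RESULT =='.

Work backward from the goal:
  through step 4 (move(lab,dock)): drop {at(dock)}, keep {key_at(k4,lab)}, require {at(lab), open(d_lab_dock)}
    → {at(lab), key_at(k4,lab), open(d_lab_dock)}
  through step 3 (move(dock,lab)): drop {at(lab)}, keep {key_at(k4,lab), open(d_lab_dock)}, require {at(dock), open(d_lab_dock)}
    → {at(dock), key_at(k4,lab), open(d_lab_dock)}
  through step 2 (unlock(d_lab_dock)): drop {open(d_lab_dock)}, keep {at(dock), key_at(k4,lab)}, require {have(k2), locked(d_lab_dock)}
    → {at(dock), have(k2), key_at(k4,lab), locked(d_lab_dock)}
  through step 1 (grab(k2)): drop {have(k2)}, keep {at(dock), key_at(k4,lab), locked(d_lab_dock)}, require {at(dock), key_at(k2,dock)}
    → {at(dock), key_at(k2,dock), key_at(k4,lab), locked(d_lab_dock)}

== RESULT ==
["at(dock)", "key_at(k2,dock)", "key_at(k4,lab)", "locked(d_lab_dock)"]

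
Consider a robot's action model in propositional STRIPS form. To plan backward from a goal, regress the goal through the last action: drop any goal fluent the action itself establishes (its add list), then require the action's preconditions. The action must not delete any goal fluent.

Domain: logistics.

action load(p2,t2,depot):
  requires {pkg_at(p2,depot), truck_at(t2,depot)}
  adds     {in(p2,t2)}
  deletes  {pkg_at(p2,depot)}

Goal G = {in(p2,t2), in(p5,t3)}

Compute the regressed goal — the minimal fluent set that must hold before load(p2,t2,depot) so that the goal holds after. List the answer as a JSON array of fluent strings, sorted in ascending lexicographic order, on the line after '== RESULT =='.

Compute (G \ add) ∪ pre:
  G ∩ del = {}  (empty — regression defined)
  G \ add = {in(p2,t2), in(p5,t3)} \ {in(p2,t2)} = {in(p5,t3)}
  ∪ pre   = {in(p5,t3)} ∪ {pkg_at(p2,depot), truck_at(t2,depot)}
          = {in(p5,t3), pkg_at(p2,depot), truck_at(t2,depot)}

== RESULT ==
["in(p5,t3)", "pkg_at(p2,depot)", "truck_at(t2,depot)"]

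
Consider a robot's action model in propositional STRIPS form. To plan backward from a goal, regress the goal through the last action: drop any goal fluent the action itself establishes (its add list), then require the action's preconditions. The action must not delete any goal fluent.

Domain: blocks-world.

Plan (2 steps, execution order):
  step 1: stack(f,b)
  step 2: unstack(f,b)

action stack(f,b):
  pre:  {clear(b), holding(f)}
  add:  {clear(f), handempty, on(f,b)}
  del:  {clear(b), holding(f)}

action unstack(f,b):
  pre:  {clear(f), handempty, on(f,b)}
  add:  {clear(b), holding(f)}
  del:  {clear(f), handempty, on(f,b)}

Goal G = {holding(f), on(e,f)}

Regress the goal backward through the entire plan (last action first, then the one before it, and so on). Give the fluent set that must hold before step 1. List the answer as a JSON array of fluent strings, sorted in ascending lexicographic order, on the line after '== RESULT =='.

Regress step by step:
  through step 2 (unstack(f,b)): drop {holding(f)}, keep {on(e,f)}, require {clear(f), handempty, on(f,b)}
    → {clear(f), handempty, on(e,f), on(f,b)}
  through step 1 (stack(f,b)): drop {clear(f), handempty, on(f,b)}, keep {on(e,f)}, require {clear(b), holding(f)}
    → {clear(b), holding(f), on(e,f)}

== RESULT ==
["clear(b)", "holding(f)", "on(e,f)"]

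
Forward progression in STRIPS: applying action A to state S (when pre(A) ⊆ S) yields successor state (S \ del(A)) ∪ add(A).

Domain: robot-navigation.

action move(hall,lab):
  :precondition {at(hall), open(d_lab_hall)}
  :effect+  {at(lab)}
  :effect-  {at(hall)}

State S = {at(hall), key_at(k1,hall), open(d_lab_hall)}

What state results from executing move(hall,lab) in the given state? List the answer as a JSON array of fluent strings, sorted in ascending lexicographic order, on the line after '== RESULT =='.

Progress:
  pre ⊆ S: {at(hall), open(d_lab_hall)} ⊆ S  — applicable
  S \ del = {key_at(k1,hall), open(d_lab_hall)}
  ∪ add   = {at(lab), key_at(k1,hall), open(d_lab_hall)}

== RESULT ==
["at(lab)", "key_at(k1,hall)", "open(d_lab_hall)"]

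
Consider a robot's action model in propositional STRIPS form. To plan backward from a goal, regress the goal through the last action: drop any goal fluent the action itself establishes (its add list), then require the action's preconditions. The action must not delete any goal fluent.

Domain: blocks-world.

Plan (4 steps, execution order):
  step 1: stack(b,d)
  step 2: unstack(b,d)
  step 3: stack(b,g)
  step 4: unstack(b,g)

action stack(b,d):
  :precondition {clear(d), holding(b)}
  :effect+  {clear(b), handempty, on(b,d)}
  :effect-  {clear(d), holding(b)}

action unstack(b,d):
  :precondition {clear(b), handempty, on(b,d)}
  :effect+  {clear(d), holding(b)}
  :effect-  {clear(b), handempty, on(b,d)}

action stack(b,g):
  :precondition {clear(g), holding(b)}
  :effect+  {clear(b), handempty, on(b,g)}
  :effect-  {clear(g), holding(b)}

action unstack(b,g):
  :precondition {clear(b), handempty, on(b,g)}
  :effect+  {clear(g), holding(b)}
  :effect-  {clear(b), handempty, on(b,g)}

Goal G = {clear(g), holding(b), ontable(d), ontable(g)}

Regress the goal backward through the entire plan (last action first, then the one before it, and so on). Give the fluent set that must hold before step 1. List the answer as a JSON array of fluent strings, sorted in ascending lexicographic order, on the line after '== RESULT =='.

Regress step by step:
  through step 4 (unstack(b,g)): drop {clear(g), holding(b)}, keep {ontable(d), ontable(g)}, require {clear(b), handempty, on(b,g)}
    → {clear(b), handempty, on(b,g), ontable(d), ontable(g)}
  through step 3 (stack(b,g)): drop {clear(b), handempty, on(b,g)}, keep {ontable(d), ontable(g)}, require {clear(g), holding(b)}
    → {clear(g), holding(b), ontable(d), ontable(g)}
  through step 2 (unstack(b,d)): drop {holding(b)}, keep {clear(g), ontable(d), ontable(g)}, require {clear(b), handempty, on(b,d)}
    → {clear(b), clear(g), handempty, on(b,d), ontable(d), ontable(g)}
  through step 1 (stack(b,d)): drop {clear(b), handempty, on(b,d)}, keep {clear(g), ontable(d), ontable(g)}, require {clear(d), holding(b)}
    → {clear(d), clear(g), holding(b), ontable(d), ontable(g)}

== RESULT ==
["clear(d)", "clear(g)", "holding(b)", "ontable(d)", "ontable(g)"]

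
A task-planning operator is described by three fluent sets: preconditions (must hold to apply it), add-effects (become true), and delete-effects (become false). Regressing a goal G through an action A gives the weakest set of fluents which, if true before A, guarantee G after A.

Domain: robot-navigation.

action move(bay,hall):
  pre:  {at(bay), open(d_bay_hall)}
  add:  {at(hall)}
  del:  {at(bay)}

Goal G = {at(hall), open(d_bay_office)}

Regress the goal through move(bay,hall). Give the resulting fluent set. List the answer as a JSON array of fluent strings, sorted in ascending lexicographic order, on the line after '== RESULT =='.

Compute (G \ add) ∪ pre:
  G ∩ del = {}  (empty — regression defined)
  G \ add = {at(hall), open(d_bay_office)} \ {at(hall)} = {open(d_bay_office)}
  ∪ pre   = {open(d_bay_office)} ∪ {at(bay), open(d_bay_hall)}
          = {at(bay), open(d_bay_hall), open(d_bay_office)}

== RESULT ==
["at(bay)", "open(d_bay_hall)", "open(d_bay_office)"]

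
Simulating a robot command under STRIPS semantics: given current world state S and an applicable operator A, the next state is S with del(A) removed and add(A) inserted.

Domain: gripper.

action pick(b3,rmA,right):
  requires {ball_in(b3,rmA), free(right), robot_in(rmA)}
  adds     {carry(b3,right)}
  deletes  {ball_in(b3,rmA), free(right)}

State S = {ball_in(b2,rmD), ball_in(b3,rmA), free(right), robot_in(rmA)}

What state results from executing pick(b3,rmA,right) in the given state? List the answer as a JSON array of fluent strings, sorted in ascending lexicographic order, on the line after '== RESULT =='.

Compute (S \ del) ∪ add:
  pre ⊆ S: {ball_in(b3,rmA), free(right), robot_in(rmA)} ⊆ S  — applicable
  S \ del = {ball_in(b2,rmD), robot_in(rmA)}
  ∪ add   = {ball_in(b2,rmD), carry(b3,right), robot_in(rmA)}

== RESULT ==
["ball_in(b2,rmD)", "carry(b3,right)", "robot_in(rmA)"]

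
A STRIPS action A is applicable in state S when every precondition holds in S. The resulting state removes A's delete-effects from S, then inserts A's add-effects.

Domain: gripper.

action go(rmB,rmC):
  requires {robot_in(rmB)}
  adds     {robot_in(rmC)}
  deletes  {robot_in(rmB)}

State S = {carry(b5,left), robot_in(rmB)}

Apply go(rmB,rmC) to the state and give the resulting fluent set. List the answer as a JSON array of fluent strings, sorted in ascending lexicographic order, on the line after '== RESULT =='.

Compute (S \ del) ∪ add:
  pre ⊆ S: {robot_in(rmB)} ⊆ S  — applicable
  S \ del = {carry(b5,left)}
  ∪ add   = {carry(b5,left), robot_in(rmC)}

== RESULT ==
["carry(b5,left)", "robot_in(rmC)"]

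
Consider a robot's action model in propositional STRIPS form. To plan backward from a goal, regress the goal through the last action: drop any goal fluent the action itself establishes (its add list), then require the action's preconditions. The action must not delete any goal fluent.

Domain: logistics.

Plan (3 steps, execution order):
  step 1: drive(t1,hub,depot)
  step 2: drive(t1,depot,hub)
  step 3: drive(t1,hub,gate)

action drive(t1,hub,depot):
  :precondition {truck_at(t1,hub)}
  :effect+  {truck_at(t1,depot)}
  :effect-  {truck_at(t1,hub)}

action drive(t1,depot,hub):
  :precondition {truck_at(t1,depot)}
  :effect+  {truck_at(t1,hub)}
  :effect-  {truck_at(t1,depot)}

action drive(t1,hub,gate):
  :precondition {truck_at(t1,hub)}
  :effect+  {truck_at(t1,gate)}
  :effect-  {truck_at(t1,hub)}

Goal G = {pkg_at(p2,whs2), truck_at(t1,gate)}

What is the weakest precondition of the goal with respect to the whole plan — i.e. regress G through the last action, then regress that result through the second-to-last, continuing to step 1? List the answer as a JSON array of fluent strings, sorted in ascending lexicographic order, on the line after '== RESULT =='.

Work backward from the goal:
  through step 3 (drive(t1,hub,gate)): drop {truck_at(t1,gate)}, keep {pkg_at(p2,whs2)}, require {truck_at(t1,hub)}
    → {pkg_at(p2,whs2), truck_at(t1,hub)}
  through step 2 (drive(t1,depot,hub)): drop {truck_at(t1,hub)}, keep {pkg_at(p2,whs2)}, require {truck_at(t1,depot)}
    → {pkg_at(p2,whs2), truck_at(t1,depot)}
  through step 1 (drive(t1,hub,depot)): drop {truck_at(t1,depot)}, keep {pkg_at(p2,whs2)}, require {truck_at(t1,hub)}
    → {pkg_at(p2,whs2), truck_at(t1,hub)}

== RESULT ==
["pkg_at(p2,whs2)", "truck_at(t1,hub)"]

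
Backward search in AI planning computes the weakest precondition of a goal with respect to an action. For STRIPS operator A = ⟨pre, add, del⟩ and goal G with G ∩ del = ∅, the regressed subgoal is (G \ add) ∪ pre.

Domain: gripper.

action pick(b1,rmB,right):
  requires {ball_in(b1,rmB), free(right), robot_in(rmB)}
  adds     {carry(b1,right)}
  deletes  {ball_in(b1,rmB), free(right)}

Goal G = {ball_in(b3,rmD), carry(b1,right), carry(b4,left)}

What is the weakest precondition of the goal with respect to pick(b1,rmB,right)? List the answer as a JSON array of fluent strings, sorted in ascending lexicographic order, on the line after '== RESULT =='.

Regress:
  G ∩ del = {}  (empty — regression defined)
  G \ add = {ball_in(b3,rmD), carry(b1,right), carry(b4,left)} \ {carry(b1,right)} = {ball_in(b3,rmD), carry(b4,left)}
  ∪ pre   = {ball_in(b3,rmD), carry(b4,left)} ∪ {ball_in(b1,rmB), free(right), robot_in(rmB)}
          = {ball_in(b1,rmB), ball_in(b3,rmD), carry(b4,left), free(right), robot_in(rmB)}

== RESULT ==
["ball_in(b1,rmB)", "ball_in(b3,rmD)", "carry(b4,left)", "free(right)", "robot_in(rmB)"]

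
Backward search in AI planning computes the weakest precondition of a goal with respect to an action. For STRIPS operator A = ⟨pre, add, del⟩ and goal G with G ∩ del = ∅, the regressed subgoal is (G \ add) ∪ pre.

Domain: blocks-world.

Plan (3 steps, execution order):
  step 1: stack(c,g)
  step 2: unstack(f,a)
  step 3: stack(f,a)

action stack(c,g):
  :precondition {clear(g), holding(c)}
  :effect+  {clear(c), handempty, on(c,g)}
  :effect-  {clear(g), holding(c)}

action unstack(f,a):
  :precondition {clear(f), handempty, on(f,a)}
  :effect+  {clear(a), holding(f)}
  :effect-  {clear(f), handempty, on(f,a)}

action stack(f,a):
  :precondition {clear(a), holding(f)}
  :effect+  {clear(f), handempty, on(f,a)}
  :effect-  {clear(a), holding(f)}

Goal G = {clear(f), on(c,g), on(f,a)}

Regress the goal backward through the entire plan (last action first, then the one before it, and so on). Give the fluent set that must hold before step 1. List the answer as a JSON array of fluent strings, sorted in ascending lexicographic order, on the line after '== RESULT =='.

Regress step by step:
  through step 3 (stack(f,a)): drop {clear(f), on(f,a)}, keep {on(c,g)}, require {clear(a), holding(f)}
    → {clear(a), holding(f), on(c,g)}
  through step 2 (unstack(f,a)): drop {clear(a), holding(f)}, keep {on(c,g)}, require {clear(f), handempty, on(f,a)}
    → {clear(f), handempty, on(c,g), on(f,a)}
  through step 1 (stack(c,g)): drop {handempty, on(c,g)}, keep {clear(f), on(f,a)}, require {clear(g), holding(c)}
    → {clear(f), clear(g), holding(c), on(f,a)}

== RESULT ==
["clear(f)", "clear(g)", "holding(c)", "on(f,a)"]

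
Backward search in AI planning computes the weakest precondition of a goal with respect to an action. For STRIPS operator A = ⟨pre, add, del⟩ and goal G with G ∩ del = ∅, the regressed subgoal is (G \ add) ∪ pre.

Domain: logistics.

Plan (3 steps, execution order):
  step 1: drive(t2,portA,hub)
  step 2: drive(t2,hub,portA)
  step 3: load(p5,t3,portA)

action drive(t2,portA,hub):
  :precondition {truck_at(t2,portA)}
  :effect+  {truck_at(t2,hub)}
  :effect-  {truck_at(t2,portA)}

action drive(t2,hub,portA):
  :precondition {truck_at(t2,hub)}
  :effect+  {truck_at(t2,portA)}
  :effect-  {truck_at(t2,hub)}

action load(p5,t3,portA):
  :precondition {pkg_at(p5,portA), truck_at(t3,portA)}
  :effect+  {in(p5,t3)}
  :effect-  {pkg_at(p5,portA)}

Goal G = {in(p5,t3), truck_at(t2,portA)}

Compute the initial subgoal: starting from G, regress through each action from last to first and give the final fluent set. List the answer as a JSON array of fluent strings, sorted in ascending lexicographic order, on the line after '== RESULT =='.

Regress step by step:
  through step 3 (load(p5,t3,portA)): drop {in(p5,t3)}, keep {truck_at(t2,portA)}, require {pkg_at(p5,portA), truck_at(t3,portA)}
    → {pkg_at(p5,portA), truck_at(t2,portA), truck_at(t3,portA)}
  through step 2 (drive(t2,hub,portA)): drop {truck_at(t2,portA)}, keep {pkg_at(p5,portA), truck_at(t3,portA)}, require {truck_at(t2,hub)}
    → {pkg_at(p5,portA), truck_at(t2,hub), truck_at(t3,portA)}
  through step 1 (drive(t2,portA,hub)): drop {truck_at(t2,hub)}, keep {pkg_at(p5,portA), truck_at(t3,portA)}, require {truck_at(t2,portA)}
    → {pkg_at(p5,portA), truck_at(t2,portA), truck_at(t3,portA)}

== RESULT ==
["pkg_at(p5,portA)", "truck_at(t2,portA)", "truck_at(t3,portA)"]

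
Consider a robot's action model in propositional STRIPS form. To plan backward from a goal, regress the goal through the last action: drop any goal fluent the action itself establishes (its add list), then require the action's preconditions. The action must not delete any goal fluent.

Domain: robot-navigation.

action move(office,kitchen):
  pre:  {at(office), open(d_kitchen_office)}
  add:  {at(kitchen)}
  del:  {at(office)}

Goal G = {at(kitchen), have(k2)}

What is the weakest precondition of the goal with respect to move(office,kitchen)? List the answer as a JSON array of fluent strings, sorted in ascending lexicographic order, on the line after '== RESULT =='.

Compute (G \ add) ∪ pre:
  G ∩ del = {}  (empty — regression defined)
  G \ add = {at(kitchen), have(k2)} \ {at(kitchen)} = {have(k2)}
  ∪ pre   = {have(k2)} ∪ {at(office), open(d_kitchen_office)}
          = {at(office), have(k2), open(d_kitchen_office)}

== RESULT ==
["at(office)", "have(k2)", "open(d_kitchen_office)"]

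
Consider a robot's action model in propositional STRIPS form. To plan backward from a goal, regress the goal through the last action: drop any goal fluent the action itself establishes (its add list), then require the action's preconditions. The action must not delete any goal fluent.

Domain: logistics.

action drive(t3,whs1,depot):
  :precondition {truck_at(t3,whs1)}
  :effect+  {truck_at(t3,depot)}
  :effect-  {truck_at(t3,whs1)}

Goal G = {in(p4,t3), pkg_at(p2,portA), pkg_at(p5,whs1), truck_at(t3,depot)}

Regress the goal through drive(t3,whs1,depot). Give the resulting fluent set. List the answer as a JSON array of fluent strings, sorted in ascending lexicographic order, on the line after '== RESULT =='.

Regress:
  G ∩ del = {}  (empty — regression defined)
  G \ add = {in(p4,t3), pkg_at(p2,portA), pkg_at(p5,whs1), truck_at(t3,depot)} \ {truck_at(t3,depot)} = {in(p4,t3), pkg_at(p2,portA), pkg_at(p5,whs1)}
  ∪ pre   = {in(p4,t3), pkg_at(p2,portA), pkg_at(p5,whs1)} ∪ {truck_at(t3,whs1)}
          = {in(p4,t3), pkg_at(p2,portA), pkg_at(p5,whs1), truck_at(t3,whs1)}

== RESULT ==
["in(p4,t3)", "pkg_at(p2,portA)", "pkg_at(p5,whs1)", "truck_at(t3,whs1)"]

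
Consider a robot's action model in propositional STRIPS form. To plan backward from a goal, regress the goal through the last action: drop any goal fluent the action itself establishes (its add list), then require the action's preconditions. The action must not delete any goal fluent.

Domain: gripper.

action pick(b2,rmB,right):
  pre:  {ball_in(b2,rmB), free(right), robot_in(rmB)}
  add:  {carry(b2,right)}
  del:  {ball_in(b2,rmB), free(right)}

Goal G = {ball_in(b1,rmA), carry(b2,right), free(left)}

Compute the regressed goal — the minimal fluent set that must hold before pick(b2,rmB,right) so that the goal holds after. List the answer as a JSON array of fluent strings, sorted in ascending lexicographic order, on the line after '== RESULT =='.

Compute (G \ add) ∪ pre:
  G ∩ del = {}  (empty — regression defined)
  G \ add = {ball_in(b1,rmA), carry(b2,right), free(left)} \ {carry(b2,right)} = {ball_in(b1,rmA), free(left)}
  ∪ pre   = {ball_in(b1,rmA), free(left)} ∪ {ball_in(b2,rmB), free(right), robot_in(rmB)}
          = {ball_in(b1,rmA), ball_in(b2,rmB), free(left), free(right), robot_in(rmB)}

== RESULT ==
["ball_in(b1,rmA)", "ball_in(b2,rmB)", "free(left)", "free(right)", "robot_in(rmB)"]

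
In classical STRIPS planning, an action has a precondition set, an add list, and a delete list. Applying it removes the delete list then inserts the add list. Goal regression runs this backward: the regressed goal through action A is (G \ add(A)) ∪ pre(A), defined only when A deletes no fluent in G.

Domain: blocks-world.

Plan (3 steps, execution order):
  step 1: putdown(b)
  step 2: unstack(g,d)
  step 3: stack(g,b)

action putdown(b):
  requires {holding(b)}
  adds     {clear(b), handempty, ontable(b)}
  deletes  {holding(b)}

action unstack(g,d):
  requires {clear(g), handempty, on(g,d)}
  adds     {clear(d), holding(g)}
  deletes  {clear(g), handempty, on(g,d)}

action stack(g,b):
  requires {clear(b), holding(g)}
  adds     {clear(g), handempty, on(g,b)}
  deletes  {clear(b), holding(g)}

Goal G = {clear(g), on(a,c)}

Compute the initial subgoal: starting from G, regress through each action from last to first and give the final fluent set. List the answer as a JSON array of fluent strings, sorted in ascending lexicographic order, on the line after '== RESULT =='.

Regress step by step:
  through step 3 (stack(g,b)): drop {clear(g)}, keep {on(a,c)}, require {clear(b), holding(g)}
    → {clear(b), holding(g), on(a,c)}
  through step 2 (unstack(g,d)): drop {holding(g)}, keep {clear(b), on(a,c)}, require {clear(g), handempty, on(g,d)}
    → {clear(b), clear(g), handempty, on(a,c), on(g,d)}
  through step 1 (putdown(b)): drop {clear(b), handempty}, keep {clear(g), on(a,c), on(g,d)}, require {holding(b)}
    → {clear(g), holding(b), on(a,c), on(g,d)}

== RESULT ==
["clear(g)", "holding(b)", "on(a,c)", "on(g,d)"]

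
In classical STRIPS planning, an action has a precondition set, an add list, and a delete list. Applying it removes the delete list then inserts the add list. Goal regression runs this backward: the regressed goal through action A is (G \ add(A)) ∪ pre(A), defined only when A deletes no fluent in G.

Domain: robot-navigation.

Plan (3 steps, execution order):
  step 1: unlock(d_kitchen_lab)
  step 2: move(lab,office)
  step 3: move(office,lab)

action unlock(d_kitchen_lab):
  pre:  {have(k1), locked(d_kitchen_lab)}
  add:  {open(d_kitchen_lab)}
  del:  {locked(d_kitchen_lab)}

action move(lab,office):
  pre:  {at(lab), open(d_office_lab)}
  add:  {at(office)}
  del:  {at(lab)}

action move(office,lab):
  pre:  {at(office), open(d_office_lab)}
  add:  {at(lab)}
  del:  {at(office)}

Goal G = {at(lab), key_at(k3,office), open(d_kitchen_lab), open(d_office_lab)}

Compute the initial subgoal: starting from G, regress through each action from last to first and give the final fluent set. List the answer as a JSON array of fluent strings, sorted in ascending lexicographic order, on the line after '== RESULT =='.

Regress step by step:
  through step 3 (move(office,lab)): drop {at(lab)}, keep {key_at(k3,office), open(d_kitchen_lab), open(d_office_lab)}, require {at(office), open(d_office_lab)}
    → {at(office), key_at(k3,office), open(d_kitchen_lab), open(d_office_lab)}
  through step 2 (move(lab,office)): drop {at(office)}, keep {key_at(k3,office), open(d_kitchen_lab), open(d_office_lab)}, require {at(lab), open(d_office_lab)}
    → {at(lab), key_at(k3,office), open(d_kitchen_lab), open(d_office_lab)}
  through step 1 (unlock(d_kitchen_lab)): drop {open(d_kitchen_lab)}, keep {at(lab), key_at(k3,office), open(d_office_lab)}, require {have(k1), locked(d_kitchen_lab)}
    → {at(lab), have(k1), key_at(k3,office), locked(d_kitchen_lab), open(d_office_lab)}

== RESULT ==
["at(lab)", "have(k1)", "key_at(k3,office)", "locked(d_kitchen_lab)", "open(d_office_lab)"]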